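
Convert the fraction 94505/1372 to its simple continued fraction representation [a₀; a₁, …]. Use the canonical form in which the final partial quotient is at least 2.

Repeatedly divide and take the remainder:
94505 = 68·1372 + 1209, so a_0 = 68
1372 = 1·1209 + 163, so a_1 = 1
1209 = 7·163 + 68, so a_2 = 7
163 = 2·68 + 27, so a_3 = 2
68 = 2·27 + 14, so a_4 = 2
27 = 1·14 + 13, so a_5 = 1
14 = 1·13 + 1, so a_6 = 1
13 = 13·1 + 0, so a_7 = 13

[68; 1, 7, 2, 2, 1, 1, 13]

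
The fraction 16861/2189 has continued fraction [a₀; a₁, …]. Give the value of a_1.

16861 ÷ 2189 → quotient 7, remainder 1538
2189 ÷ 1538 → quotient 1, remainder 651

1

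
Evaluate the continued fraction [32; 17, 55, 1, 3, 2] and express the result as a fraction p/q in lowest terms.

Start with 2.
3 + 1/(2/1) = 3 + 1/2 = 7/2
1 + 1/(7/2) = 1 + 2/7 = 9/7
55 + 1/(9/7) = 55 + 7/9 = 502/9
17 + 1/(502/9) = 17 + 9/502 = 8543/502
32 + 1/(8543/502) = 32 + 502/8543 = 273878/8543

273878/8543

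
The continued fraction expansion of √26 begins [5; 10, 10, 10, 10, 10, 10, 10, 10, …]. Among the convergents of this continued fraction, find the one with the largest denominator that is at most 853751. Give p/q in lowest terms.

a_0 = 5: 5/1  (≤ bound)
a_1 = 10: 51/10  (≤ bound)
a_2 = 10: 515/101  (≤ bound)
a_3 = 10: 5201/1020  (≤ bound)
a_4 = 10: 52525/10301  (≤ bound)
a_5 = 10: 530451/104030  (≤ bound)
a_6 = 10: 5357035/1050601  (> 853751, stop)

530451/104030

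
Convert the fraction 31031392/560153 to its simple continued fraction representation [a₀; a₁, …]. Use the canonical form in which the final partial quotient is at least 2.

Apply division with remainder until the remainder is 0:
⌊31031392/560153⌋ = 55, remainder 222977
⌊560153/222977⌋ = 2, remainder 114199
⌊222977/114199⌋ = 1, remainder 108778
⌊114199/108778⌋ = 1, remainder 5421
⌊108778/5421⌋ = 20, remainder 358
⌊5421/358⌋ = 15, remainder 51
⌊358/51⌋ = 7, remainder 1
⌊51/1⌋ = 51, remainder 0

[55; 2, 1, 1, 20, 15, 7, 51]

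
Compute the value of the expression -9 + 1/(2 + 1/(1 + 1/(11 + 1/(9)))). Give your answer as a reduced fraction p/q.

-2753/318

Start with 9.
11 + 1/(9/1) = 11 + 1/9 = 100/9
1 + 1/(100/9) = 1 + 9/100 = 109/100
2 + 1/(109/100) = 2 + 100/109 = 318/109
-9 + 1/(318/109) = -9 + 109/318 = -2753/318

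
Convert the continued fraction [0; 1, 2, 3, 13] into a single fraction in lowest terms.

Compute successive convergents:
a_0 = 0: 0/1
a_1 = 1: 1/1
a_2 = 2: 2/3
a_3 = 3: 7/10
a_4 = 13: 93/133

93/133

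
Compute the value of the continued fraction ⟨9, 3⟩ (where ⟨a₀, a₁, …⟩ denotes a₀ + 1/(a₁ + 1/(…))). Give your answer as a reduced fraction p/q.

28/3

Start with 3.
9 + 1/(3/1) = 9 + 1/3 = 28/3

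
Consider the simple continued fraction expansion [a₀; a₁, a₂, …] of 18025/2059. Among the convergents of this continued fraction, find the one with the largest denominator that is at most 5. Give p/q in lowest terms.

35/4

a_0 = 8: 8/1  (≤ bound)
a_1 = 1: 9/1  (≤ bound)
a_2 = 3: 35/4  (≤ bound)
a_3 = 14: 499/57  (> 5, stop)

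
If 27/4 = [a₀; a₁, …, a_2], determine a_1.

27 ÷ 4 → quotient 6, remainder 3
4 ÷ 3 → quotient 1, remainder 1

1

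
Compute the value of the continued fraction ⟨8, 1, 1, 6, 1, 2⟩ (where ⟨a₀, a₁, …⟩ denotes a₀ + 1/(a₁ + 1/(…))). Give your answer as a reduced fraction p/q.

Build up convergents one term at a time:
a_0 = 8: 8/1
a_1 = 1: 9/1
a_2 = 1: 17/2
a_3 = 6: 111/13
a_4 = 1: 128/15
a_5 = 2: 367/43

367/43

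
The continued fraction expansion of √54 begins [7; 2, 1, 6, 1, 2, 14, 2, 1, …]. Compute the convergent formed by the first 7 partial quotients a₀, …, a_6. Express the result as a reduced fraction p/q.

Starting at the tail and folding back:
Start with 14.
2 + 1/(14/1) = 2 + 1/14 = 29/14
1 + 1/(29/14) = 1 + 14/29 = 43/29
6 + 1/(43/29) = 6 + 29/43 = 287/43
1 + 1/(287/43) = 1 + 43/287 = 330/287
2 + 1/(330/287) = 2 + 287/330 = 947/330
7 + 1/(947/330) = 7 + 330/947 = 6959/947

6959/947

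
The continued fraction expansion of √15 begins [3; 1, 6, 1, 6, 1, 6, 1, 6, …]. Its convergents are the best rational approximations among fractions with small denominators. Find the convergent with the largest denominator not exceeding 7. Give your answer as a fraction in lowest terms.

a_0 = 3: 3/1  (≤ bound)
a_1 = 1: 4/1  (≤ bound)
a_2 = 6: 27/7  (≤ bound)
a_3 = 1: 31/8  (> 7, stop)

27/7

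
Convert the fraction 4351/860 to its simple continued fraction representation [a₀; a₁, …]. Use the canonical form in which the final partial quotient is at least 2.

⌊4351/860⌋ = 5, remainder 51
⌊860/51⌋ = 16, remainder 44
⌊51/44⌋ = 1, remainder 7
⌊44/7⌋ = 6, remainder 2
⌊7/2⌋ = 3, remainder 1
⌊2/1⌋ = 2, remainder 0

[5; 16, 1, 6, 3, 2]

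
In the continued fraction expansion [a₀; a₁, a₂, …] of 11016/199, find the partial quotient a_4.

14

Apply division with remainder until the remainder is 0:
11016 ÷ 199 → quotient 55, remainder 71
199 ÷ 71 → quotient 2, remainder 57
71 ÷ 57 → quotient 1, remainder 14
57 ÷ 14 → quotient 4, remainder 1
14 ÷ 1 → quotient 14, remainder 0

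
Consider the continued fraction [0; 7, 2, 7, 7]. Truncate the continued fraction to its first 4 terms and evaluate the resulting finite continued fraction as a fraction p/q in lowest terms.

15/112

Work from the innermost term outward:
Start with 7.
2 + 1/(7/1) = 2 + 1/7 = 15/7
7 + 1/(15/7) = 7 + 7/15 = 112/15
0 + 1/(112/15) = 0 + 15/112 = 15/112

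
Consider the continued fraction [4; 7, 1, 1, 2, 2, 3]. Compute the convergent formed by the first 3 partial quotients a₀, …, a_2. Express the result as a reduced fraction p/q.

Start with 1.
7 + 1/(1/1) = 7 + 1/1 = 8/1
4 + 1/(8/1) = 4 + 1/8 = 33/8

33/8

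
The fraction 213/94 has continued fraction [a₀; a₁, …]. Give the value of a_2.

⌊213/94⌋ = 2, remainder 25
⌊94/25⌋ = 3, remainder 19
⌊25/19⌋ = 1, remainder 6

1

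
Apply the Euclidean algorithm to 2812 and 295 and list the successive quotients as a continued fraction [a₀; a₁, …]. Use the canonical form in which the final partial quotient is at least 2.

[9; 1, 1, 7, 3, 1, 4]

Repeatedly divide and take the remainder:
2812 = 9·295 + 157, so a_0 = 9
295 = 1·157 + 138, so a_1 = 1
157 = 1·138 + 19, so a_2 = 1
138 = 7·19 + 5, so a_3 = 7
19 = 3·5 + 4, so a_4 = 3
5 = 1·4 + 1, so a_5 = 1
4 = 4·1 + 0, so a_6 = 4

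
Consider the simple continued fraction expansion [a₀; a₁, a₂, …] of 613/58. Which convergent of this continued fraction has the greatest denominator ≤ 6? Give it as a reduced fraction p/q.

21/2

List convergents until the denominator exceeds the bound:
a_0 = 10: 10/1  (≤ bound)
a_1 = 1: 11/1  (≤ bound)
a_2 = 1: 21/2  (≤ bound)
a_3 = 3: 74/7  (> 6, stop)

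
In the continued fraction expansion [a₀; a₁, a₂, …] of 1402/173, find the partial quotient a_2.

1

1402 ÷ 173 → quotient 8, remainder 18
173 ÷ 18 → quotient 9, remainder 11
18 ÷ 11 → quotient 1, remainder 7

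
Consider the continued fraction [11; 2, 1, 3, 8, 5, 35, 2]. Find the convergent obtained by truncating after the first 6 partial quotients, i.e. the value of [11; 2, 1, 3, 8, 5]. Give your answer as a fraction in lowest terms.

Starting at the tail and folding back:
Start with 5.
8 + 1/(5/1) = 8 + 1/5 = 41/5
3 + 1/(41/5) = 3 + 5/41 = 128/41
1 + 1/(128/41) = 1 + 41/128 = 169/128
2 + 1/(169/128) = 2 + 128/169 = 466/169
11 + 1/(466/169) = 11 + 169/466 = 5295/466

5295/466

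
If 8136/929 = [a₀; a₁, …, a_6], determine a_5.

3

Repeatedly divide and take the remainder:
8136 ÷ 929 → quotient 8, remainder 704
929 ÷ 704 → quotient 1, remainder 225
704 ÷ 225 → quotient 3, remainder 29
225 ÷ 29 → quotient 7, remainder 22
29 ÷ 22 → quotient 1, remainder 7
22 ÷ 7 → quotient 3, remainder 1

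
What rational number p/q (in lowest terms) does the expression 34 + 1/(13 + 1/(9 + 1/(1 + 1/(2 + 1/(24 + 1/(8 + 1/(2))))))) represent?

Start with 2.
8 + 1/(2/1) = 8 + 1/2 = 17/2
24 + 1/(17/2) = 24 + 2/17 = 410/17
2 + 1/(410/17) = 2 + 17/410 = 837/410
1 + 1/(837/410) = 1 + 410/837 = 1247/837
9 + 1/(1247/837) = 9 + 837/1247 = 12060/1247
13 + 1/(12060/1247) = 13 + 1247/12060 = 158027/12060
34 + 1/(158027/12060) = 34 + 12060/158027 = 5384978/158027

5384978/158027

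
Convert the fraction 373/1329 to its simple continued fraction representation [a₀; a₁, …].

[0; 3, 1, 1, 3, 2, 7, 3]

Apply division with remainder until the remainder is 0:
373 ÷ 1329 → quotient 0, remainder 373
1329 ÷ 373 → quotient 3, remainder 210
373 ÷ 210 → quotient 1, remainder 163
210 ÷ 163 → quotient 1, remainder 47
163 ÷ 47 → quotient 3, remainder 22
47 ÷ 22 → quotient 2, remainder 3
22 ÷ 3 → quotient 7, remainder 1
3 ÷ 1 → quotient 3, remainder 0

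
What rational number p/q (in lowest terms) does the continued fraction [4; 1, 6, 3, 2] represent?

a_0 = 4: 4/1
a_1 = 1: 5/1
a_2 = 6: 34/7
a_3 = 3: 107/22
a_4 = 2: 248/51

248/51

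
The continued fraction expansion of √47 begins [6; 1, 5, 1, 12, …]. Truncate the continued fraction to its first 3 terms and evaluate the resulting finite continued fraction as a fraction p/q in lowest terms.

41/6

Starting at the tail and folding back:
Start with 5.
1 + 1/(5/1) = 1 + 1/5 = 6/5
6 + 1/(6/5) = 6 + 5/6 = 41/6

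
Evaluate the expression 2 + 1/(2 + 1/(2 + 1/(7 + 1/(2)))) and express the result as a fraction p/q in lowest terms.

190/79

Compute successive convergents:
a_0 = 2: 2/1
a_1 = 2: 5/2
a_2 = 2: 12/5
a_3 = 7: 89/37
a_4 = 2: 190/79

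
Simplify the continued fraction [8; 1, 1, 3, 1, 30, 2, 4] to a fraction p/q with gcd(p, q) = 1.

21638/2529

Collapse the nested fraction from the inside out:
Start with 4.
2 + 1/(4/1) = 2 + 1/4 = 9/4
30 + 1/(9/4) = 30 + 4/9 = 274/9
1 + 1/(274/9) = 1 + 9/274 = 283/274
3 + 1/(283/274) = 3 + 274/283 = 1123/283
1 + 1/(1123/283) = 1 + 283/1123 = 1406/1123
1 + 1/(1406/1123) = 1 + 1123/1406 = 2529/1406
8 + 1/(2529/1406) = 8 + 1406/2529 = 21638/2529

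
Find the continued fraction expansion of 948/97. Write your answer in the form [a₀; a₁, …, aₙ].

[9; 1, 3, 2, 2, 4]

Run the Euclidean algorithm, recording each quotient:
⌊948/97⌋ = 9, remainder 75
⌊97/75⌋ = 1, remainder 22
⌊75/22⌋ = 3, remainder 9
⌊22/9⌋ = 2, remainder 4
⌊9/4⌋ = 2, remainder 1
⌊4/1⌋ = 4, remainder 0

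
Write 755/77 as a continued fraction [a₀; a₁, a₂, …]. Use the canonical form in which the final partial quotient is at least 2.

[9; 1, 4, 7, 2]

755 ÷ 77 → quotient 9, remainder 62
77 ÷ 62 → quotient 1, remainder 15
62 ÷ 15 → quotient 4, remainder 2
15 ÷ 2 → quotient 7, remainder 1
2 ÷ 1 → quotient 2, remainder 0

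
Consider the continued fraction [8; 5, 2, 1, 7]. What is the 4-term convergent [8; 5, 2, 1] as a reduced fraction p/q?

Use the convergent recurrence hₖ = aₖ·hₖ₋₁ + hₖ₋₂ (and likewise for the denominators kₖ):
a_0 = 8: 8/1
a_1 = 5: 41/5
a_2 = 2: 90/11
a_3 = 1: 131/16

131/16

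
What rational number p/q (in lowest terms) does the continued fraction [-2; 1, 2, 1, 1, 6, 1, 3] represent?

-263/205

Start with 3.
1 + 1/(3/1) = 1 + 1/3 = 4/3
6 + 1/(4/3) = 6 + 3/4 = 27/4
1 + 1/(27/4) = 1 + 4/27 = 31/27
1 + 1/(31/27) = 1 + 27/31 = 58/31
2 + 1/(58/31) = 2 + 31/58 = 147/58
1 + 1/(147/58) = 1 + 58/147 = 205/147
-2 + 1/(205/147) = -2 + 147/205 = -263/205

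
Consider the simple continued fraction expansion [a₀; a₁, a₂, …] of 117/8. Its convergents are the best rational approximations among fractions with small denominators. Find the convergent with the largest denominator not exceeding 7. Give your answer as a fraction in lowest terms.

44/3

List convergents until the denominator exceeds the bound:
a_0 = 14: 14/1  (≤ bound)
a_1 = 1: 15/1  (≤ bound)
a_2 = 1: 29/2  (≤ bound)
a_3 = 1: 44/3  (≤ bound)
a_4 = 2: 117/8  (> 7, stop)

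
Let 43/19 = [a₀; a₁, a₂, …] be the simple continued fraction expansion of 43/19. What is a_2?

Apply division with remainder until the remainder is 0:
⌊43/19⌋ = 2, remainder 5
⌊19/5⌋ = 3, remainder 4
⌊5/4⌋ = 1, remainder 1

1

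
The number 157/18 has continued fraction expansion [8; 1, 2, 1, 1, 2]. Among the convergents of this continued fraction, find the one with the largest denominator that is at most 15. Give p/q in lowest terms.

List convergents until the denominator exceeds the bound:
a_0 = 8: 8/1  (≤ bound)
a_1 = 1: 9/1  (≤ bound)
a_2 = 2: 26/3  (≤ bound)
a_3 = 1: 35/4  (≤ bound)
a_4 = 1: 61/7  (≤ bound)
a_5 = 2: 157/18  (> 15, stop)

61/7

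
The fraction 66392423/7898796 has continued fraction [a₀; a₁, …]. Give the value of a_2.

2

66392423 = 8·7898796 + 3202055, so a_0 = 8
7898796 = 2·3202055 + 1494686, so a_1 = 2
3202055 = 2·1494686 + 212683, so a_2 = 2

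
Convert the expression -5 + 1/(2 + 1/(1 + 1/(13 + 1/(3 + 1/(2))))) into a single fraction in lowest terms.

-1365/293

a_0 = -5: -5/1
a_1 = 2: -9/2
a_2 = 1: -14/3
a_3 = 13: -191/41
a_4 = 3: -587/126
a_5 = 2: -1365/293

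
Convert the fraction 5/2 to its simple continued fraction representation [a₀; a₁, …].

[2; 2]

5 ÷ 2 → quotient 2, remainder 1
2 ÷ 1 → quotient 2, remainder 0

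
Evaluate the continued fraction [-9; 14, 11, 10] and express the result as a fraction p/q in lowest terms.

Work from the innermost term outward:
Start with 10.
11 + 1/(10/1) = 11 + 1/10 = 111/10
14 + 1/(111/10) = 14 + 10/111 = 1564/111
-9 + 1/(1564/111) = -9 + 111/1564 = -13965/1564

-13965/1564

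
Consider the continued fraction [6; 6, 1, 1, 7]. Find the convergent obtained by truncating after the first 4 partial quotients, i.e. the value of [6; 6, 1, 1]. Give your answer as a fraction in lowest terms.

80/13

Use the convergent recurrence hₖ = aₖ·hₖ₋₁ + hₖ₋₂ (and likewise for the denominators kₖ):
a_0 = 6: 6/1
a_1 = 6: 37/6
a_2 = 1: 43/7
a_3 = 1: 80/13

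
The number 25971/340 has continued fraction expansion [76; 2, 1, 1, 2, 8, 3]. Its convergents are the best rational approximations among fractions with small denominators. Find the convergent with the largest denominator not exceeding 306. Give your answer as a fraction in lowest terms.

8326/109

a_0 = 76: 76/1  (≤ bound)
a_1 = 2: 153/2  (≤ bound)
a_2 = 1: 229/3  (≤ bound)
a_3 = 1: 382/5  (≤ bound)
a_4 = 2: 993/13  (≤ bound)
a_5 = 8: 8326/109  (≤ bound)
a_6 = 3: 25971/340  (> 306, stop)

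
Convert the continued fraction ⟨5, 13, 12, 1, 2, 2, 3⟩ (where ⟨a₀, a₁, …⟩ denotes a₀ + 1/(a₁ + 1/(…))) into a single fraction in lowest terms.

a_0 = 5: 5/1
a_1 = 13: 66/13
a_2 = 12: 797/157
a_3 = 1: 863/170
a_4 = 2: 2523/497
a_5 = 2: 5909/1164
a_6 = 3: 20250/3989

20250/3989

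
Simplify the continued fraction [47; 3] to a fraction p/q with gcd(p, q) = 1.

a_0 = 47: 47/1
a_1 = 3: 142/3

142/3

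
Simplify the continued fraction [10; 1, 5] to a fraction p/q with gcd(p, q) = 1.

65/6

Starting at the tail and folding back:
Start with 5.
1 + 1/(5/1) = 1 + 1/5 = 6/5
10 + 1/(6/5) = 10 + 5/6 = 65/6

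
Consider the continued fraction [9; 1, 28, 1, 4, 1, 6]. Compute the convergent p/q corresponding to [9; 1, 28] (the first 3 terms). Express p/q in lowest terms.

289/29

Start with 28.
1 + 1/(28/1) = 1 + 1/28 = 29/28
9 + 1/(29/28) = 9 + 28/29 = 289/29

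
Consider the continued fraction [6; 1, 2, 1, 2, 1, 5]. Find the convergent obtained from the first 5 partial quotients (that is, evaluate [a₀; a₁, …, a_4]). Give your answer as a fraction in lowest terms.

74/11

Build up convergents one term at a time:
a_0 = 6: 6/1
a_1 = 1: 7/1
a_2 = 2: 20/3
a_3 = 1: 27/4
a_4 = 2: 74/11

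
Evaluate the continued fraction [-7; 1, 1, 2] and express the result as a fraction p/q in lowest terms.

-32/5

Start with 2.
1 + 1/(2/1) = 1 + 1/2 = 3/2
1 + 1/(3/2) = 1 + 2/3 = 5/3
-7 + 1/(5/3) = -7 + 3/5 = -32/5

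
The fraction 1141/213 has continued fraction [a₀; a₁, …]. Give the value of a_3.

4

1141 = 5·213 + 76, so a_0 = 5
213 = 2·76 + 61, so a_1 = 2
76 = 1·61 + 15, so a_2 = 1
61 = 4·15 + 1, so a_3 = 4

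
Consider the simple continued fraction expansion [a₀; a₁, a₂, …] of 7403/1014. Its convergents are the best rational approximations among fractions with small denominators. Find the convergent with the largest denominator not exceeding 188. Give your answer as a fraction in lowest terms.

a_0 = 7: 7/1  (≤ bound)
a_1 = 3: 22/3  (≤ bound)
a_2 = 3: 73/10  (≤ bound)
a_3 = 12: 898/123  (≤ bound)
a_4 = 2: 1869/256  (> 188, stop)

898/123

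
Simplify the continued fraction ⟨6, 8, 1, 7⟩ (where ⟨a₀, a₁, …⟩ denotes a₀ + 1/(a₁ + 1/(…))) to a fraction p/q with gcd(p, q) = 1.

434/71

Start with 7.
1 + 1/(7/1) = 1 + 1/7 = 8/7
8 + 1/(8/7) = 8 + 7/8 = 71/8
6 + 1/(71/8) = 6 + 8/71 = 434/71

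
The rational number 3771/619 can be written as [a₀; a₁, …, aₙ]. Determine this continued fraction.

Run the Euclidean algorithm, recording each quotient:
3771 ÷ 619 → quotient 6, remainder 57
619 ÷ 57 → quotient 10, remainder 49
57 ÷ 49 → quotient 1, remainder 8
49 ÷ 8 → quotient 6, remainder 1
8 ÷ 1 → quotient 8, remainder 0

[6; 10, 1, 6, 8]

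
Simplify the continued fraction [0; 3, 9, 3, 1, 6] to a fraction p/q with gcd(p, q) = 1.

250/777

Build up convergents one term at a time:
a_0 = 0: 0/1
a_1 = 3: 1/3
a_2 = 9: 9/28
a_3 = 3: 28/87
a_4 = 1: 37/115
a_5 = 6: 250/777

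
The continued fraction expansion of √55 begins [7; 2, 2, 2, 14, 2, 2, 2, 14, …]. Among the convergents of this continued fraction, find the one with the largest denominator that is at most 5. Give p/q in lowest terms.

List convergents until the denominator exceeds the bound:
a_0 = 7: 7/1  (≤ bound)
a_1 = 2: 15/2  (≤ bound)
a_2 = 2: 37/5  (≤ bound)
a_3 = 2: 89/12  (> 5, stop)

37/5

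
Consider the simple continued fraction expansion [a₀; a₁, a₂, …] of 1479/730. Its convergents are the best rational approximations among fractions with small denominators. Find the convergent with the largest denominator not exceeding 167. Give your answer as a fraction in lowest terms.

a_0 = 2: 2/1  (≤ bound)
a_1 = 38: 77/38  (≤ bound)
a_2 = 2: 156/77  (≤ bound)
a_3 = 2: 389/192  (> 167, stop)

156/77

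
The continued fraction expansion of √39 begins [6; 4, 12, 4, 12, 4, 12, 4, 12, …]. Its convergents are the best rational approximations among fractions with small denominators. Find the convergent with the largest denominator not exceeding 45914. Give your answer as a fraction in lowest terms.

a_0 = 6: 6/1  (≤ bound)
a_1 = 4: 25/4  (≤ bound)
a_2 = 12: 306/49  (≤ bound)
a_3 = 4: 1249/200  (≤ bound)
a_4 = 12: 15294/2449  (≤ bound)
a_5 = 4: 62425/9996  (≤ bound)
a_6 = 12: 764394/122401  (> 45914, stop)

62425/9996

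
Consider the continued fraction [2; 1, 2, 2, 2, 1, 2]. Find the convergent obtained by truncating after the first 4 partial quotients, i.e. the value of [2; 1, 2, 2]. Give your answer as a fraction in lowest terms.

19/7

Start with 2.
2 + 1/(2/1) = 2 + 1/2 = 5/2
1 + 1/(5/2) = 1 + 2/5 = 7/5
2 + 1/(7/5) = 2 + 5/7 = 19/7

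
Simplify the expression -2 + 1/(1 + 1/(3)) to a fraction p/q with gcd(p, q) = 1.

-5/4

a_0 = -2: -2/1
a_1 = 1: -1/1
a_2 = 3: -5/4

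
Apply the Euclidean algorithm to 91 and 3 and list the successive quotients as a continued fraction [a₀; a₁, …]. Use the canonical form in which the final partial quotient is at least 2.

Repeatedly divide and take the remainder:
⌊91/3⌋ = 30, remainder 1
⌊3/1⌋ = 3, remainder 0

[30; 3]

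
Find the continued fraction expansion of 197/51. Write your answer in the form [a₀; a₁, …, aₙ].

[3; 1, 6, 3, 2]

197 ÷ 51 → quotient 3, remainder 44
51 ÷ 44 → quotient 1, remainder 7
44 ÷ 7 → quotient 6, remainder 2
7 ÷ 2 → quotient 3, remainder 1
2 ÷ 1 → quotient 2, remainder 0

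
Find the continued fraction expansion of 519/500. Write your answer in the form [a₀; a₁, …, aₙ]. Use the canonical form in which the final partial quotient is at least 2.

519 ÷ 500 → quotient 1, remainder 19
500 ÷ 19 → quotient 26, remainder 6
19 ÷ 6 → quotient 3, remainder 1
6 ÷ 1 → quotient 6, remainder 0

[1; 26, 3, 6]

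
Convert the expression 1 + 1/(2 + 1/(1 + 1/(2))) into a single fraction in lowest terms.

11/8

Compute successive convergents:
a_0 = 1: 1/1
a_1 = 2: 3/2
a_2 = 1: 4/3
a_3 = 2: 11/8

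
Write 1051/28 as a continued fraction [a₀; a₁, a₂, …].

⌊1051/28⌋ = 37, remainder 15
⌊28/15⌋ = 1, remainder 13
⌊15/13⌋ = 1, remainder 2
⌊13/2⌋ = 6, remainder 1
⌊2/1⌋ = 2, remainder 0

[37; 1, 1, 6, 2]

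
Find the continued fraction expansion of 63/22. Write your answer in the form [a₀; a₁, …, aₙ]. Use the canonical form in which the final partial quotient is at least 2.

Apply division with remainder until the remainder is 0:
63 = 2·22 + 19, so a_0 = 2
22 = 1·19 + 3, so a_1 = 1
19 = 6·3 + 1, so a_2 = 6
3 = 3·1 + 0, so a_3 = 3

[2; 1, 6, 3]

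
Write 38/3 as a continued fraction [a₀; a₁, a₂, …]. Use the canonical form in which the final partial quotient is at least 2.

38 = 12·3 + 2, so a_0 = 12
3 = 1·2 + 1, so a_1 = 1
2 = 2·1 + 0, so a_2 = 2

[12; 1, 2]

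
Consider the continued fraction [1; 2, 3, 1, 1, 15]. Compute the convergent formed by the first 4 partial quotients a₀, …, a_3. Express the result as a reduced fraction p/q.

13/9

a_0 = 1: 1/1
a_1 = 2: 3/2
a_2 = 3: 10/7
a_3 = 1: 13/9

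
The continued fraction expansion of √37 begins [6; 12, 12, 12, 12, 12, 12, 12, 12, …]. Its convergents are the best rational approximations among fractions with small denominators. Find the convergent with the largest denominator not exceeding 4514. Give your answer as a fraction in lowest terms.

10657/1752

a_0 = 6: 6/1  (≤ bound)
a_1 = 12: 73/12  (≤ bound)
a_2 = 12: 882/145  (≤ bound)
a_3 = 12: 10657/1752  (≤ bound)
a_4 = 12: 128766/21169  (> 4514, stop)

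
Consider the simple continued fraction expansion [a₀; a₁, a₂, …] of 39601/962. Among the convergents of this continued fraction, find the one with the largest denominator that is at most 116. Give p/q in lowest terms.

List convergents until the denominator exceeds the bound:
a_0 = 41: 41/1  (≤ bound)
a_1 = 6: 247/6  (≤ bound)
a_2 = 19: 4734/115  (≤ bound)
a_3 = 1: 4981/121  (> 116, stop)

4734/115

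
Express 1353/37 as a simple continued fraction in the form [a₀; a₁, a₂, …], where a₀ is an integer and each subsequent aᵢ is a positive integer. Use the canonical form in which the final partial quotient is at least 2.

[36; 1, 1, 3, 5]

1353 ÷ 37 → quotient 36, remainder 21
37 ÷ 21 → quotient 1, remainder 16
21 ÷ 16 → quotient 1, remainder 5
16 ÷ 5 → quotient 3, remainder 1
5 ÷ 1 → quotient 5, remainder 0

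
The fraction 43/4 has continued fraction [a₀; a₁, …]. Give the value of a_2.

3

43 ÷ 4 → quotient 10, remainder 3
4 ÷ 3 → quotient 1, remainder 1
3 ÷ 1 → quotient 3, remainder 0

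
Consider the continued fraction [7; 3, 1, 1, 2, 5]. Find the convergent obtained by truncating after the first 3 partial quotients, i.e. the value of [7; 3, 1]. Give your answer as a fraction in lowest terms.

29/4

Start with 1.
3 + 1/(1/1) = 3 + 1/1 = 4/1
7 + 1/(4/1) = 7 + 1/4 = 29/4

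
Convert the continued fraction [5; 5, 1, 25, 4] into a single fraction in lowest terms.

3235/626

Start with 4.
25 + 1/(4/1) = 25 + 1/4 = 101/4
1 + 1/(101/4) = 1 + 4/101 = 105/101
5 + 1/(105/101) = 5 + 101/105 = 626/105
5 + 1/(626/105) = 5 + 105/626 = 3235/626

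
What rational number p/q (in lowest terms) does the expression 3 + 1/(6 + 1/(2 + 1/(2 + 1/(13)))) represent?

a_0 = 3: 3/1
a_1 = 6: 19/6
a_2 = 2: 41/13
a_3 = 2: 101/32
a_4 = 13: 1354/429

1354/429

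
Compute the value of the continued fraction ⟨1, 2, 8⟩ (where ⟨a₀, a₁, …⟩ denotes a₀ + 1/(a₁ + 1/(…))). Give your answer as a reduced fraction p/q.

25/17

Use the convergent recurrence hₖ = aₖ·hₖ₋₁ + hₖ₋₂ (and likewise for the denominators kₖ):
a_0 = 1: 1/1
a_1 = 2: 3/2
a_2 = 8: 25/17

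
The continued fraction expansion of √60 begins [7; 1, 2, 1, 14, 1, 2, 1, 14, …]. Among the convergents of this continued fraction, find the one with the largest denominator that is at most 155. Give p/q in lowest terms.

a_0 = 7: 7/1  (≤ bound)
a_1 = 1: 8/1  (≤ bound)
a_2 = 2: 23/3  (≤ bound)
a_3 = 1: 31/4  (≤ bound)
a_4 = 14: 457/59  (≤ bound)
a_5 = 1: 488/63  (≤ bound)
a_6 = 2: 1433/185  (> 155, stop)

488/63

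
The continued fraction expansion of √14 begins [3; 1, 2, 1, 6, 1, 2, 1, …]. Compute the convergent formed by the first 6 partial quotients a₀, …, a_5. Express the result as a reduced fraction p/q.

116/31

Start with 1.
6 + 1/(1/1) = 6 + 1/1 = 7/1
1 + 1/(7/1) = 1 + 1/7 = 8/7
2 + 1/(8/7) = 2 + 7/8 = 23/8
1 + 1/(23/8) = 1 + 8/23 = 31/23
3 + 1/(31/23) = 3 + 23/31 = 116/31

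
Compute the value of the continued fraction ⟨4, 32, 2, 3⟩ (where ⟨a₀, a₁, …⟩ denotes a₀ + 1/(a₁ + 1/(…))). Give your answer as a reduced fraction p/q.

a_0 = 4: 4/1
a_1 = 32: 129/32
a_2 = 2: 262/65
a_3 = 3: 915/227

915/227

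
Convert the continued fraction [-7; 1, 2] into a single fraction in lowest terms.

Start with 2.
1 + 1/(2/1) = 1 + 1/2 = 3/2
-7 + 1/(3/2) = -7 + 2/3 = -19/3

-19/3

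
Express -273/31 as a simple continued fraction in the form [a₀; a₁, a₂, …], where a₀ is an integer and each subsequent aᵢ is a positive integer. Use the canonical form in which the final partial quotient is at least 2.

[-9; 5, 6]

⌊-273/31⌋ = -9, remainder 6
⌊31/6⌋ = 5, remainder 1
⌊6/1⌋ = 6, remainder 0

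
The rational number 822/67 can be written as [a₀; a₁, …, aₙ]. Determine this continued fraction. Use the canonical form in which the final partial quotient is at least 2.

822 ÷ 67 → quotient 12, remainder 18
67 ÷ 18 → quotient 3, remainder 13
18 ÷ 13 → quotient 1, remainder 5
13 ÷ 5 → quotient 2, remainder 3
5 ÷ 3 → quotient 1, remainder 2
3 ÷ 2 → quotient 1, remainder 1
2 ÷ 1 → quotient 2, remainder 0

[12; 3, 1, 2, 1, 1, 2]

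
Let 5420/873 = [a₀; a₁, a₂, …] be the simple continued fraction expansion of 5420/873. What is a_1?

5420 = 6·873 + 182, so a_0 = 6
873 = 4·182 + 145, so a_1 = 4

4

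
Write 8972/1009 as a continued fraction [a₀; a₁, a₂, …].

[8; 1, 8, 3, 1, 8, 3]

8972 = 8·1009 + 900, so a_0 = 8
1009 = 1·900 + 109, so a_1 = 1
900 = 8·109 + 28, so a_2 = 8
109 = 3·28 + 25, so a_3 = 3
28 = 1·25 + 3, so a_4 = 1
25 = 8·3 + 1, so a_5 = 8
3 = 3·1 + 0, so a_6 = 3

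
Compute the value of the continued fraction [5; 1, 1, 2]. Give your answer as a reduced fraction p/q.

28/5

a_0 = 5: 5/1
a_1 = 1: 6/1
a_2 = 1: 11/2
a_3 = 2: 28/5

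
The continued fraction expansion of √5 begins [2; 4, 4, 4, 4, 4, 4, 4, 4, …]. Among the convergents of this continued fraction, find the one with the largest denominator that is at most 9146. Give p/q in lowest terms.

12238/5473

a_0 = 2: 2/1  (≤ bound)
a_1 = 4: 9/4  (≤ bound)
a_2 = 4: 38/17  (≤ bound)
a_3 = 4: 161/72  (≤ bound)
a_4 = 4: 682/305  (≤ bound)
a_5 = 4: 2889/1292  (≤ bound)
a_6 = 4: 12238/5473  (≤ bound)
a_7 = 4: 51841/23184  (> 9146, stop)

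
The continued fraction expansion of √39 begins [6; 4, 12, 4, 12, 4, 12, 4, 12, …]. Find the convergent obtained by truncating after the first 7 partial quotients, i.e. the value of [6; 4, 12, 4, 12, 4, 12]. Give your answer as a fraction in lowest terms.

a_0 = 6: 6/1
a_1 = 4: 25/4
a_2 = 12: 306/49
a_3 = 4: 1249/200
a_4 = 12: 15294/2449
a_5 = 4: 62425/9996
a_6 = 12: 764394/122401

764394/122401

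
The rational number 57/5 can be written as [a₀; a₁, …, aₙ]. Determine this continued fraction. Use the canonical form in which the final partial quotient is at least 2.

[11; 2, 2]

Apply division with remainder until the remainder is 0:
⌊57/5⌋ = 11, remainder 2
⌊5/2⌋ = 2, remainder 1
⌊2/1⌋ = 2, remainder 0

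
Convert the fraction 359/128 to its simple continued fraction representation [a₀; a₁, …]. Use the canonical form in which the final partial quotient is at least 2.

Run the Euclidean algorithm, recording each quotient:
⌊359/128⌋ = 2, remainder 103
⌊128/103⌋ = 1, remainder 25
⌊103/25⌋ = 4, remainder 3
⌊25/3⌋ = 8, remainder 1
⌊3/1⌋ = 3, remainder 0

[2; 1, 4, 8, 3]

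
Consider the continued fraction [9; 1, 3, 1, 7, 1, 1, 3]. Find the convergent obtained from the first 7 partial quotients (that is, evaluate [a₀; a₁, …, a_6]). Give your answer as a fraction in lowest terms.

Use the convergent recurrence hₖ = aₖ·hₖ₋₁ + hₖ₋₂ (and likewise for the denominators kₖ):
a_0 = 9: 9/1
a_1 = 1: 10/1
a_2 = 3: 39/4
a_3 = 1: 49/5
a_4 = 7: 382/39
a_5 = 1: 431/44
a_6 = 1: 813/83

813/83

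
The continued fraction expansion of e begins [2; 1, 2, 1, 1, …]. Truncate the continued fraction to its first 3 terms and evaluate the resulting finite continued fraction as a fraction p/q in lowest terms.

a_0 = 2: 2/1
a_1 = 1: 3/1
a_2 = 2: 8/3

8/3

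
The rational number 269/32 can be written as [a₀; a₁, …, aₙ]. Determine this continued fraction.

[8; 2, 2, 6]

269 = 8·32 + 13, so a_0 = 8
32 = 2·13 + 6, so a_1 = 2
13 = 2·6 + 1, so a_2 = 2
6 = 6·1 + 0, so a_3 = 6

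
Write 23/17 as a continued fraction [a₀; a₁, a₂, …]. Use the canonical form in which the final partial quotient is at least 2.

⌊23/17⌋ = 1, remainder 6
⌊17/6⌋ = 2, remainder 5
⌊6/5⌋ = 1, remainder 1
⌊5/1⌋ = 5, remainder 0

[1; 2, 1, 5]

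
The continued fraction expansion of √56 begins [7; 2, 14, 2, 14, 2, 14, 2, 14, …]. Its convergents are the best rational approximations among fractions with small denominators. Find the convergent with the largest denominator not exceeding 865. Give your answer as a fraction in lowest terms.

449/60

List convergents until the denominator exceeds the bound:
a_0 = 7: 7/1  (≤ bound)
a_1 = 2: 15/2  (≤ bound)
a_2 = 14: 217/29  (≤ bound)
a_3 = 2: 449/60  (≤ bound)
a_4 = 14: 6503/869  (> 865, stop)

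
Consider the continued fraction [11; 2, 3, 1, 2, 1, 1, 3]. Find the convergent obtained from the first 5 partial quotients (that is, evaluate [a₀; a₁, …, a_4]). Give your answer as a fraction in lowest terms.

286/25

Use the convergent recurrence hₖ = aₖ·hₖ₋₁ + hₖ₋₂ (and likewise for the denominators kₖ):
a_0 = 11: 11/1
a_1 = 2: 23/2
a_2 = 3: 80/7
a_3 = 1: 103/9
a_4 = 2: 286/25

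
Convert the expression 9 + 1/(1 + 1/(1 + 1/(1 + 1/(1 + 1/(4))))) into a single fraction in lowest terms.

221/23

a_0 = 9: 9/1
a_1 = 1: 10/1
a_2 = 1: 19/2
a_3 = 1: 29/3
a_4 = 1: 48/5
a_5 = 4: 221/23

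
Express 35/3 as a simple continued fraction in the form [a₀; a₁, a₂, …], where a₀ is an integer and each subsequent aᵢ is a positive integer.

Run the Euclidean algorithm, recording each quotient:
⌊35/3⌋ = 11, remainder 2
⌊3/2⌋ = 1, remainder 1
⌊2/1⌋ = 2, remainder 0

[11; 1, 2]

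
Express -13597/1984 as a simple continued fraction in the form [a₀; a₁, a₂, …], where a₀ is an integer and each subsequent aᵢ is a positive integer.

Apply division with remainder until the remainder is 0:
⌊-13597/1984⌋ = -7, remainder 291
⌊1984/291⌋ = 6, remainder 238
⌊291/238⌋ = 1, remainder 53
⌊238/53⌋ = 4, remainder 26
⌊53/26⌋ = 2, remainder 1
⌊26/1⌋ = 26, remainder 0

[-7; 6, 1, 4, 2, 26]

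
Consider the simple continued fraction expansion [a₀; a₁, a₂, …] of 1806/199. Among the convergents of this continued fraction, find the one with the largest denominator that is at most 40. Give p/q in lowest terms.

363/40

List convergents until the denominator exceeds the bound:
a_0 = 9: 9/1  (≤ bound)
a_1 = 13: 118/13  (≤ bound)
a_2 = 3: 363/40  (≤ bound)
a_3 = 1: 481/53  (> 40, stop)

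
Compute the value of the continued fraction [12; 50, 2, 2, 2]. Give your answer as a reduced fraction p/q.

7272/605

Start with 2.
2 + 1/(2/1) = 2 + 1/2 = 5/2
2 + 1/(5/2) = 2 + 2/5 = 12/5
50 + 1/(12/5) = 50 + 5/12 = 605/12
12 + 1/(605/12) = 12 + 12/605 = 7272/605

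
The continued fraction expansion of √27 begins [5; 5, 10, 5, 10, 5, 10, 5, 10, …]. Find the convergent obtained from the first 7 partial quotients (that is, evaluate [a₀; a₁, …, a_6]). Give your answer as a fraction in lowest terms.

716035/137801

Start with 10.
5 + 1/(10/1) = 5 + 1/10 = 51/10
10 + 1/(51/10) = 10 + 10/51 = 520/51
5 + 1/(520/51) = 5 + 51/520 = 2651/520
10 + 1/(2651/520) = 10 + 520/2651 = 27030/2651
5 + 1/(27030/2651) = 5 + 2651/27030 = 137801/27030
5 + 1/(137801/27030) = 5 + 27030/137801 = 716035/137801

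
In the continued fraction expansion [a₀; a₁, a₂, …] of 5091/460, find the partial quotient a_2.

1

⌊5091/460⌋ = 11, remainder 31
⌊460/31⌋ = 14, remainder 26
⌊31/26⌋ = 1, remainder 5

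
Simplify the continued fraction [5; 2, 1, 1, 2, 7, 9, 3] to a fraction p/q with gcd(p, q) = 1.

14686/2727

Start with 3.
9 + 1/(3/1) = 9 + 1/3 = 28/3
7 + 1/(28/3) = 7 + 3/28 = 199/28
2 + 1/(199/28) = 2 + 28/199 = 426/199
1 + 1/(426/199) = 1 + 199/426 = 625/426
1 + 1/(625/426) = 1 + 426/625 = 1051/625
2 + 1/(1051/625) = 2 + 625/1051 = 2727/1051
5 + 1/(2727/1051) = 5 + 1051/2727 = 14686/2727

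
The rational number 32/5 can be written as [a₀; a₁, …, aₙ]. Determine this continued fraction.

32 ÷ 5 → quotient 6, remainder 2
5 ÷ 2 → quotient 2, remainder 1
2 ÷ 1 → quotient 2, remainder 0

[6; 2, 2]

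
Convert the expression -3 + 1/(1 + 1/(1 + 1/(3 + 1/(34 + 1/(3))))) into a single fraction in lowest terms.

a_0 = -3: -3/1
a_1 = 1: -2/1
a_2 = 1: -5/2
a_3 = 3: -17/7
a_4 = 34: -583/240
a_5 = 3: -1766/727

-1766/727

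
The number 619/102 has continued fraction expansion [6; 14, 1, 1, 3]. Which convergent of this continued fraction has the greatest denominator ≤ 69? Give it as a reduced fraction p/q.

176/29

a_0 = 6: 6/1  (≤ bound)
a_1 = 14: 85/14  (≤ bound)
a_2 = 1: 91/15  (≤ bound)
a_3 = 1: 176/29  (≤ bound)
a_4 = 3: 619/102  (> 69, stop)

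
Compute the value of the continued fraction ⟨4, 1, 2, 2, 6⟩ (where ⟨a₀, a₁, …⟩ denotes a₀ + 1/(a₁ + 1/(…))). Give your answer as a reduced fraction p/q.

212/45

a_0 = 4: 4/1
a_1 = 1: 5/1
a_2 = 2: 14/3
a_3 = 2: 33/7
a_4 = 6: 212/45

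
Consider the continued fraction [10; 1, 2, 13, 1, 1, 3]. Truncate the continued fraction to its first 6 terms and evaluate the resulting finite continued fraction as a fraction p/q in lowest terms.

886/83

Use the convergent recurrence hₖ = aₖ·hₖ₋₁ + hₖ₋₂ (and likewise for the denominators kₖ):
a_0 = 10: 10/1
a_1 = 1: 11/1
a_2 = 2: 32/3
a_3 = 13: 427/40
a_4 = 1: 459/43
a_5 = 1: 886/83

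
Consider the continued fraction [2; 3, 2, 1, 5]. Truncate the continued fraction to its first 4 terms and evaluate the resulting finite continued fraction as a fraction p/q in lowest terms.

23/10

a_0 = 2: 2/1
a_1 = 3: 7/3
a_2 = 2: 16/7
a_3 = 1: 23/10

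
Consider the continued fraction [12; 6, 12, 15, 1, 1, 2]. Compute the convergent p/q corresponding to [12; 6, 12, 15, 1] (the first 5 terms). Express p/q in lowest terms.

Collapse the nested fraction from the inside out:
Start with 1.
15 + 1/(1/1) = 15 + 1/1 = 16/1
12 + 1/(16/1) = 12 + 1/16 = 193/16
6 + 1/(193/16) = 6 + 16/193 = 1174/193
12 + 1/(1174/193) = 12 + 193/1174 = 14281/1174

14281/1174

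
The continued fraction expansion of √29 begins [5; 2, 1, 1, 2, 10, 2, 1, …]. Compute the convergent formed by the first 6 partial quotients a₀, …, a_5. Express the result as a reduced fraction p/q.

727/135

Start with 10.
2 + 1/(10/1) = 2 + 1/10 = 21/10
1 + 1/(21/10) = 1 + 10/21 = 31/21
1 + 1/(31/21) = 1 + 21/31 = 52/31
2 + 1/(52/31) = 2 + 31/52 = 135/52
5 + 1/(135/52) = 5 + 52/135 = 727/135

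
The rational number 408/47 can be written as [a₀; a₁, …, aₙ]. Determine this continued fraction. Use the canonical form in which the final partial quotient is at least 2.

[8; 1, 2, 7, 2]

408 ÷ 47 → quotient 8, remainder 32
47 ÷ 32 → quotient 1, remainder 15
32 ÷ 15 → quotient 2, remainder 2
15 ÷ 2 → quotient 7, remainder 1
2 ÷ 1 → quotient 2, remainder 0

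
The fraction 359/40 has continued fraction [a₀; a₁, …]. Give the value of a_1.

1

Apply division with remainder until the remainder is 0:
359 ÷ 40 → quotient 8, remainder 39
40 ÷ 39 → quotient 1, remainder 1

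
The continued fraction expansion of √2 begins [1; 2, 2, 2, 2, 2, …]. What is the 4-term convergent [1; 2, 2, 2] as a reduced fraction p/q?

Build up convergents one term at a time:
a_0 = 1: 1/1
a_1 = 2: 3/2
a_2 = 2: 7/5
a_3 = 2: 17/12

17/12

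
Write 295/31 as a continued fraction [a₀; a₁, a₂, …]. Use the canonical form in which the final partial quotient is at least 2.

⌊295/31⌋ = 9, remainder 16
⌊31/16⌋ = 1, remainder 15
⌊16/15⌋ = 1, remainder 1
⌊15/1⌋ = 15, remainder 0

[9; 1, 1, 15]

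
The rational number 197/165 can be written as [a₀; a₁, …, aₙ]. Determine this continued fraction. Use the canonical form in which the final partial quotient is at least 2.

Apply division with remainder until the remainder is 0:
197 ÷ 165 → quotient 1, remainder 32
165 ÷ 32 → quotient 5, remainder 5
32 ÷ 5 → quotient 6, remainder 2
5 ÷ 2 → quotient 2, remainder 1
2 ÷ 1 → quotient 2, remainder 0

[1; 5, 6, 2, 2]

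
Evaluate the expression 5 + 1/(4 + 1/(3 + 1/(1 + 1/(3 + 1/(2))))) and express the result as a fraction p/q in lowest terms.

759/145

Compute successive convergents:
a_0 = 5: 5/1
a_1 = 4: 21/4
a_2 = 3: 68/13
a_3 = 1: 89/17
a_4 = 3: 335/64
a_5 = 2: 759/145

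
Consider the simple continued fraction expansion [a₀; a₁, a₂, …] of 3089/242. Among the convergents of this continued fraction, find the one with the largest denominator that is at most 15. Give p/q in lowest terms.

a_0 = 12: 12/1  (≤ bound)
a_1 = 1: 13/1  (≤ bound)
a_2 = 3: 51/4  (≤ bound)
a_3 = 4: 217/17  (> 15, stop)

51/4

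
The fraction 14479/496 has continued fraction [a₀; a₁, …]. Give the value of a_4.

1

⌊14479/496⌋ = 29, remainder 95
⌊496/95⌋ = 5, remainder 21
⌊95/21⌋ = 4, remainder 11
⌊21/11⌋ = 1, remainder 10
⌊11/10⌋ = 1, remainder 1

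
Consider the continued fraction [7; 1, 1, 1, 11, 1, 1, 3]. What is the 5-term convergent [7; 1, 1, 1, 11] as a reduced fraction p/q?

268/35

Start with 11.
1 + 1/(11/1) = 1 + 1/11 = 12/11
1 + 1/(12/11) = 1 + 11/12 = 23/12
1 + 1/(23/12) = 1 + 12/23 = 35/23
7 + 1/(35/23) = 7 + 23/35 = 268/35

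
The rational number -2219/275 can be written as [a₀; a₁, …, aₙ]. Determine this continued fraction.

[-9; 1, 13, 2, 9]

⌊-2219/275⌋ = -9, remainder 256
⌊275/256⌋ = 1, remainder 19
⌊256/19⌋ = 13, remainder 9
⌊19/9⌋ = 2, remainder 1
⌊9/1⌋ = 9, remainder 0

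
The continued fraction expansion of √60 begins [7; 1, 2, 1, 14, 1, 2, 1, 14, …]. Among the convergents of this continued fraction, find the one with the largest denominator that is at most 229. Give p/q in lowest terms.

1433/185

a_0 = 7: 7/1  (≤ bound)
a_1 = 1: 8/1  (≤ bound)
a_2 = 2: 23/3  (≤ bound)
a_3 = 1: 31/4  (≤ bound)
a_4 = 14: 457/59  (≤ bound)
a_5 = 1: 488/63  (≤ bound)
a_6 = 2: 1433/185  (≤ bound)
a_7 = 1: 1921/248  (> 229, stop)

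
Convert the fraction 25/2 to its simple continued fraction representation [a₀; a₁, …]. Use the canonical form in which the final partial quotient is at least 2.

25 ÷ 2 → quotient 12, remainder 1
2 ÷ 1 → quotient 2, remainder 0

[12; 2]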